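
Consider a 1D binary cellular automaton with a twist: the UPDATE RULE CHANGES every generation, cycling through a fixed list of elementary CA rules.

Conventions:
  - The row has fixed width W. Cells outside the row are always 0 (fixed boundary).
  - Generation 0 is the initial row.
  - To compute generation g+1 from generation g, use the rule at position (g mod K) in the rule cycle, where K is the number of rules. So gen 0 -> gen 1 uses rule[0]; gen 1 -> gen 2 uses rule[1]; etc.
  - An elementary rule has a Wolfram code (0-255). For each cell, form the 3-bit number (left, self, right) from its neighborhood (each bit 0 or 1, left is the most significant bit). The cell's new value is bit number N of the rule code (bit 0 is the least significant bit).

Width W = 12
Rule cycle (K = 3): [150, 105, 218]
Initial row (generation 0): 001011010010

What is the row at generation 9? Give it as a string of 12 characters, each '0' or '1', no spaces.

Gen 0: 001011010010
Gen 1 (rule 150): 011000011111
Gen 2 (rule 105): 011011010001
Gen 3 (rule 218): 111011001010
Gen 4 (rule 150): 010000111011
Gen 5 (rule 105): 000110101111
Gen 6 (rule 218): 001110001111
Gen 7 (rule 150): 010101010110
Gen 8 (rule 105): 001010101110
Gen 9 (rule 218): 010000001111

Answer: 010000001111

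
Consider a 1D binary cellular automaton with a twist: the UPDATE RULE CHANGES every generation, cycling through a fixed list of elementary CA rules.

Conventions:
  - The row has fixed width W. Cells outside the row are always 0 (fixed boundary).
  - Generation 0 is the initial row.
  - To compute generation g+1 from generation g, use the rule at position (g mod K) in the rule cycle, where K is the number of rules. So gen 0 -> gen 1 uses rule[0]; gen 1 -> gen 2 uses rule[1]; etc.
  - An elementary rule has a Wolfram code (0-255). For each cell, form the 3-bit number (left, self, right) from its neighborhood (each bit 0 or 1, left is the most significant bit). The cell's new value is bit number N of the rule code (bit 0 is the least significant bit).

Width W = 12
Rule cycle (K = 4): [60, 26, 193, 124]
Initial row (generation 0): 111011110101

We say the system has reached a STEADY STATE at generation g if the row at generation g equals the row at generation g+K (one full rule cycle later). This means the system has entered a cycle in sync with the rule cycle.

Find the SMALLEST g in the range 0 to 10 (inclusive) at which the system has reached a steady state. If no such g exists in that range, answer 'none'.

Answer: none

Derivation:
Gen 0: 111011110101
Gen 1 (rule 60): 100110001111
Gen 2 (rule 26): 011101011000
Gen 3 (rule 193): 001100001011
Gen 4 (rule 124): 001110001111
Gen 5 (rule 60): 001001001000
Gen 6 (rule 26): 010110110100
Gen 7 (rule 193): 000010010001
Gen 8 (rule 124): 000011011001
Gen 9 (rule 60): 000010110101
Gen 10 (rule 26): 000100100000
Gen 11 (rule 193): 110000001111
Gen 12 (rule 124): 111000001001
Gen 13 (rule 60): 100100001101
Gen 14 (rule 26): 011010011000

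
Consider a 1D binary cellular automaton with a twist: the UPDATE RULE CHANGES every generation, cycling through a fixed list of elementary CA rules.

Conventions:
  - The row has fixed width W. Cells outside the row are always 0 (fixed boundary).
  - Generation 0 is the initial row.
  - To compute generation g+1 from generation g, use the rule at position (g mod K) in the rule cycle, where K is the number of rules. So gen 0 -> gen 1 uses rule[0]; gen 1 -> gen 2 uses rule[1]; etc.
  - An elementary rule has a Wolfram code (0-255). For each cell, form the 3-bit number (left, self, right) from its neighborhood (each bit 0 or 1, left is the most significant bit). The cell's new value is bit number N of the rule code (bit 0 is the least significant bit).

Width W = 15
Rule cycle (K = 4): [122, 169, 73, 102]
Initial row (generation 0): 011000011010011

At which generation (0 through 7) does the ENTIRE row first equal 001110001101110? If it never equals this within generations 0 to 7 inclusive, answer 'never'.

Gen 0: 011000011010011
Gen 1 (rule 122): 111100111101111
Gen 2 (rule 169): 111000111011110
Gen 3 (rule 73): 101010101010010
Gen 4 (rule 102): 111111111110110
Gen 5 (rule 122): 100000000011111
Gen 6 (rule 169): 001111111011110
Gen 7 (rule 73): 101000001010010

Answer: never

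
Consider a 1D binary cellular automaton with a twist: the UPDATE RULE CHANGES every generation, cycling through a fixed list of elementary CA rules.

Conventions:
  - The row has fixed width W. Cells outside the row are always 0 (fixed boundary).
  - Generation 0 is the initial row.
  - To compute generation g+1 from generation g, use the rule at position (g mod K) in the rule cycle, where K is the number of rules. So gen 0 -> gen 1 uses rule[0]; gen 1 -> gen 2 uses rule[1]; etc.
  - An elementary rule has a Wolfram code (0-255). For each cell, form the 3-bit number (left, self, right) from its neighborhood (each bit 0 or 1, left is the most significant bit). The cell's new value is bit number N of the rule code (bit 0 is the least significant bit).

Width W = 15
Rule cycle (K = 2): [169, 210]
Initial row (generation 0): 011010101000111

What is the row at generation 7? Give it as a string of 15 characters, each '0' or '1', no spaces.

Gen 0: 011010101000111
Gen 1 (rule 169): 010101010010110
Gen 2 (rule 210): 100000001100011
Gen 3 (rule 169): 001111101001010
Gen 4 (rule 210): 010111100110001
Gen 5 (rule 169): 001111000100100
Gen 6 (rule 210): 010111101011010
Gen 7 (rule 169): 001111010110100

Answer: 001111010110100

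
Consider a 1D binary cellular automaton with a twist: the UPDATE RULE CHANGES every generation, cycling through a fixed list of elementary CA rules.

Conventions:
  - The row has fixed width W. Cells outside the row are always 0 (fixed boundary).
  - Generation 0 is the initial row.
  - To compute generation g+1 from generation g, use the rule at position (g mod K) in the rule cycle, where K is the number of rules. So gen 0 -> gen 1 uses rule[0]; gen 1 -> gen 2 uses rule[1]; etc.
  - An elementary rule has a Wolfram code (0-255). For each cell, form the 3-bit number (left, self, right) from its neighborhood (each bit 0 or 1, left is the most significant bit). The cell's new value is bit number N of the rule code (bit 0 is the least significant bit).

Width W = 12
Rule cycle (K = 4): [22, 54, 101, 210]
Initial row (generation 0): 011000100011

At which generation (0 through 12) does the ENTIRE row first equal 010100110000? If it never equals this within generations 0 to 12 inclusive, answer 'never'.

Answer: never

Derivation:
Gen 0: 011000100011
Gen 1 (rule 22): 100101110100
Gen 2 (rule 54): 111110001110
Gen 3 (rule 101): 000010100010
Gen 4 (rule 210): 000100010101
Gen 5 (rule 22): 001110110101
Gen 6 (rule 54): 010001001111
Gen 7 (rule 101): 010101000001
Gen 8 (rule 210): 100000100010
Gen 9 (rule 22): 110001110111
Gen 10 (rule 54): 001010001000
Gen 11 (rule 101): 101110101011
Gen 12 (rule 210): 000110000001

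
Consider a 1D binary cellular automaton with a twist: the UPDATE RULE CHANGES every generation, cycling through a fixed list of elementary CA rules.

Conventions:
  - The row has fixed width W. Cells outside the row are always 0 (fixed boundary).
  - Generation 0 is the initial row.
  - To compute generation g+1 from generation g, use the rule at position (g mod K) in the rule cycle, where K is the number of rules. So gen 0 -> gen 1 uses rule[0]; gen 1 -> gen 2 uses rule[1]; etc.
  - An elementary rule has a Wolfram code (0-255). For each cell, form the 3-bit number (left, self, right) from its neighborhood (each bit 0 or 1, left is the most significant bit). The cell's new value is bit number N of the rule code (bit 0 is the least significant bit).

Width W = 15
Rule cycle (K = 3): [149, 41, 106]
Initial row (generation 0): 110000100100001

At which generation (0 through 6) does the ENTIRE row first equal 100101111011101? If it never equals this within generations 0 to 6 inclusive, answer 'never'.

Answer: never

Derivation:
Gen 0: 110000100100001
Gen 1 (rule 149): 001110110111101
Gen 2 (rule 41): 101001101100010
Gen 3 (rule 106): 010011111100100
Gen 4 (rule 149): 011001111010111
Gen 5 (rule 41): 010001000101100
Gen 6 (rule 106): 100010001011100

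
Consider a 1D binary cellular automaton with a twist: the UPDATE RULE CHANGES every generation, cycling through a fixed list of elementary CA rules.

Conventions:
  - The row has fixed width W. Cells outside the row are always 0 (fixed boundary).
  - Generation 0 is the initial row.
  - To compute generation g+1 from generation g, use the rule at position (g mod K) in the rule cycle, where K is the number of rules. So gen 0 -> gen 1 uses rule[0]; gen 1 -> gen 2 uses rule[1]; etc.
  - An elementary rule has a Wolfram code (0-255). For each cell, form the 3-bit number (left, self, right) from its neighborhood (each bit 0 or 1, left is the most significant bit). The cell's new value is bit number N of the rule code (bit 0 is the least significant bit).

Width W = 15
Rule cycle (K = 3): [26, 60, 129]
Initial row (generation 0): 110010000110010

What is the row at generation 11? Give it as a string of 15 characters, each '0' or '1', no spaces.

Gen 0: 110010000110010
Gen 1 (rule 26): 101101001101101
Gen 2 (rule 60): 111011101011011
Gen 3 (rule 129): 010001000000000
Gen 4 (rule 26): 101010100000000
Gen 5 (rule 60): 111111110000000
Gen 6 (rule 129): 011111100111111
Gen 7 (rule 26): 110000011100000
Gen 8 (rule 60): 101000010010000
Gen 9 (rule 129): 000011000000111
Gen 10 (rule 26): 000110100001100
Gen 11 (rule 60): 000101110001010

Answer: 000101110001010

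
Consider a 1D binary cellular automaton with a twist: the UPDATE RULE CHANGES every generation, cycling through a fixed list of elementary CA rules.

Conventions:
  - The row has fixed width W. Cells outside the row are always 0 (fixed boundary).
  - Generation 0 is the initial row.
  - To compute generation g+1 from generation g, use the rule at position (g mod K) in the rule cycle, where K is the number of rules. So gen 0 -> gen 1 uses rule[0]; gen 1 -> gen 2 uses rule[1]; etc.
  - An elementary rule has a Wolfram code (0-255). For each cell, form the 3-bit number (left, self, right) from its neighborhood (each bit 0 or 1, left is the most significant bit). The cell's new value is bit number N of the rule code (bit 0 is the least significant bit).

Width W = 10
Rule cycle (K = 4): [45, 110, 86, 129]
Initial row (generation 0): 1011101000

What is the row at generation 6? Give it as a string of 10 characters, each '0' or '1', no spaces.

Answer: 1011100011

Derivation:
Gen 0: 1011101000
Gen 1 (rule 45): 1110011011
Gen 2 (rule 110): 1010111111
Gen 3 (rule 86): 1010000001
Gen 4 (rule 129): 0000111100
Gen 5 (rule 45): 1110100001
Gen 6 (rule 110): 1011100011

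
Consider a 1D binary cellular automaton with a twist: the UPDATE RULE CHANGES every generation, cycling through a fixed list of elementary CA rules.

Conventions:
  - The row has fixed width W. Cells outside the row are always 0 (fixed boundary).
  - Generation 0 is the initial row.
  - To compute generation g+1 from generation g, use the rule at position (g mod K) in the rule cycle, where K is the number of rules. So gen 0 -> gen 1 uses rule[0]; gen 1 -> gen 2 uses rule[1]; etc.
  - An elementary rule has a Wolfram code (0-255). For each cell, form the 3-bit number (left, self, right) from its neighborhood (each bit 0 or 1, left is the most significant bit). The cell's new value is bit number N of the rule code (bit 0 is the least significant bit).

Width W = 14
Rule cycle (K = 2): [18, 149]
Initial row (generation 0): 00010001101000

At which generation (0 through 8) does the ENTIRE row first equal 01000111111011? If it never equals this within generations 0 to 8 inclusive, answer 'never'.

Gen 0: 00010001101000
Gen 1 (rule 18): 00101010000100
Gen 2 (rule 149): 10101011110111
Gen 3 (rule 18): 00000000000000
Gen 4 (rule 149): 11111111111111
Gen 5 (rule 18): 00000000000000
Gen 6 (rule 149): 11111111111111
Gen 7 (rule 18): 00000000000000
Gen 8 (rule 149): 11111111111111

Answer: never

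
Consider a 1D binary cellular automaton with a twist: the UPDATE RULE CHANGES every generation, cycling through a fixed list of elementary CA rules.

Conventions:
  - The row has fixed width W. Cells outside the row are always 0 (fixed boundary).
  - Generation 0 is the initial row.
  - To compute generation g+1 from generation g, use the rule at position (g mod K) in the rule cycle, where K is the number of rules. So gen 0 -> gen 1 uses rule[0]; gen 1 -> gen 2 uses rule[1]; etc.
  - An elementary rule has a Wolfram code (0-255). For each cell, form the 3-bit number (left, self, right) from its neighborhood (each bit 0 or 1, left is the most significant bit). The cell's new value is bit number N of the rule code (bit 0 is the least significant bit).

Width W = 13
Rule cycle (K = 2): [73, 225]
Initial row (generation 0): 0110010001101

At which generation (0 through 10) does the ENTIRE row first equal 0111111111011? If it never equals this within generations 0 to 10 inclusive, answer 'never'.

Answer: never

Derivation:
Gen 0: 0110010001101
Gen 1 (rule 73): 0110000101100
Gen 2 (rule 225): 0010110010101
Gen 3 (rule 73): 1000110000000
Gen 4 (rule 225): 0010010111111
Gen 5 (rule 73): 1000000100001
Gen 6 (rule 225): 0011110001100
Gen 7 (rule 73): 1010010101101
Gen 8 (rule 225): 0100001010110
Gen 9 (rule 73): 0001100000110
Gen 10 (rule 225): 1100101110010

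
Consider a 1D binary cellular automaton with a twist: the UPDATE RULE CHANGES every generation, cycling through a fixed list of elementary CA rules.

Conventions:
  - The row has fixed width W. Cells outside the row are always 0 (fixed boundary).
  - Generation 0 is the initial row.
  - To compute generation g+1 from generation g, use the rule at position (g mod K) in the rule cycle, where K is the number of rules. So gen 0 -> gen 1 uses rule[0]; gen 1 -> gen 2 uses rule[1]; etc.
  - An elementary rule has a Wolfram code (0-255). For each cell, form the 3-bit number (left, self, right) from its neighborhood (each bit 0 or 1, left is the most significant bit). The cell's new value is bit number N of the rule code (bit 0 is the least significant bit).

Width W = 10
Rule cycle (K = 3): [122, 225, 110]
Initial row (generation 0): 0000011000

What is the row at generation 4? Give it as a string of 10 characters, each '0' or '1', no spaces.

Answer: 0101111101

Derivation:
Gen 0: 0000011000
Gen 1 (rule 122): 0000111100
Gen 2 (rule 225): 1110011101
Gen 3 (rule 110): 1010110111
Gen 4 (rule 122): 0101111101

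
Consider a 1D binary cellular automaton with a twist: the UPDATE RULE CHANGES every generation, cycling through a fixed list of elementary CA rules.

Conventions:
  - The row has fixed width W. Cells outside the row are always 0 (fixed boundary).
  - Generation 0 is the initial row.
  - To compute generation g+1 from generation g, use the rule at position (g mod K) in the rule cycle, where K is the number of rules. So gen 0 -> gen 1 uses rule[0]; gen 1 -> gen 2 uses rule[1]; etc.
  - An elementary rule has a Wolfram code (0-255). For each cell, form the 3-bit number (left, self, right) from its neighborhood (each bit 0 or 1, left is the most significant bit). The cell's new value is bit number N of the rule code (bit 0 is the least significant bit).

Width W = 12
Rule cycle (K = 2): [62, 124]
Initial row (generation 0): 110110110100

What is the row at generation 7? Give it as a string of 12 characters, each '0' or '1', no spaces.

Gen 0: 110110110100
Gen 1 (rule 62): 101101101110
Gen 2 (rule 124): 111111111011
Gen 3 (rule 62): 100000000110
Gen 4 (rule 124): 110000000111
Gen 5 (rule 62): 101000001100
Gen 6 (rule 124): 111100001110
Gen 7 (rule 62): 100010011001

Answer: 100010011001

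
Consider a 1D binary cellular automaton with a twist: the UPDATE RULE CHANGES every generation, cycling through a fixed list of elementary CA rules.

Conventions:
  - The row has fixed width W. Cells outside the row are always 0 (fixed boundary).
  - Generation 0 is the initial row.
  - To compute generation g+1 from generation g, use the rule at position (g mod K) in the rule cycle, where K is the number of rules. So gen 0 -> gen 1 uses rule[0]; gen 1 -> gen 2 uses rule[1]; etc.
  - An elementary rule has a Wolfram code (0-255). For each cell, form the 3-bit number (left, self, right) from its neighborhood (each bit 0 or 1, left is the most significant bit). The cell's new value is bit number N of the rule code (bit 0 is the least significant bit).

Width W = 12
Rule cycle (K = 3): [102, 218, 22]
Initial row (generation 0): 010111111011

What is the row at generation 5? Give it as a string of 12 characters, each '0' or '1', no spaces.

Gen 0: 010111111011
Gen 1 (rule 102): 111000001101
Gen 2 (rule 218): 111100011100
Gen 3 (rule 22): 000010100010
Gen 4 (rule 102): 000111100110
Gen 5 (rule 218): 001111111111

Answer: 001111111111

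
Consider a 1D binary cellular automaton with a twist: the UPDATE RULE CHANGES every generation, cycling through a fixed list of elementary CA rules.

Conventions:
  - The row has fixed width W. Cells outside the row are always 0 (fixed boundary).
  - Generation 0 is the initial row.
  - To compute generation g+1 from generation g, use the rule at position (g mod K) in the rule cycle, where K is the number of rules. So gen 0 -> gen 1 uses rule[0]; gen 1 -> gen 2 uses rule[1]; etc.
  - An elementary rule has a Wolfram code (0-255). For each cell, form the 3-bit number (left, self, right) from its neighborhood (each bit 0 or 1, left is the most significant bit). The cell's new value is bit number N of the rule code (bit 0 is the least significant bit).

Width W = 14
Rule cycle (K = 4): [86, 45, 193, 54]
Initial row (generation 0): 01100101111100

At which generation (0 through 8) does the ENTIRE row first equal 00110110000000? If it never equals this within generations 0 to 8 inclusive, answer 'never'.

Gen 0: 01100101111100
Gen 1 (rule 86): 10111100000110
Gen 2 (rule 45): 11100001110100
Gen 3 (rule 193): 01101100110001
Gen 4 (rule 54): 10010011001011
Gen 5 (rule 86): 11111101111001
Gen 6 (rule 45): 10000011000001
Gen 7 (rule 193): 00111001011100
Gen 8 (rule 54): 01000111100010

Answer: never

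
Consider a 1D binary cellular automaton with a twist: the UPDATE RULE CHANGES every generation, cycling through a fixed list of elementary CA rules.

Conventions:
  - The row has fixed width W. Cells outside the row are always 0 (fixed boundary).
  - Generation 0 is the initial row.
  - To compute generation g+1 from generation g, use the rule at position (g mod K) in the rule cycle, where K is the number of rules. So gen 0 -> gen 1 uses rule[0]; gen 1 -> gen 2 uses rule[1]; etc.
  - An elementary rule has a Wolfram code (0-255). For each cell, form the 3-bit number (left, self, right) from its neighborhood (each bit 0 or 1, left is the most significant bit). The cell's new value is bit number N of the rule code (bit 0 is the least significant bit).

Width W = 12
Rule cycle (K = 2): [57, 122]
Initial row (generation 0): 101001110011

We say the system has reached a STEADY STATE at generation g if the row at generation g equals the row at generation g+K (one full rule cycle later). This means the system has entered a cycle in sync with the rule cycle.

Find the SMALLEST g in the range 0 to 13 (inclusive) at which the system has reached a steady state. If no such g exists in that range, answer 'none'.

Gen 0: 101001110011
Gen 1 (rule 57): 010101001010
Gen 2 (rule 122): 101010110101
Gen 3 (rule 57): 010101101010
Gen 4 (rule 122): 101011110101
Gen 5 (rule 57): 010110001010
Gen 6 (rule 122): 101111010101
Gen 7 (rule 57): 011000101010
Gen 8 (rule 122): 111101010101
Gen 9 (rule 57): 100010101010
Gen 10 (rule 122): 010101010101
Gen 11 (rule 57): 001010101010
Gen 12 (rule 122): 010101010101
Gen 13 (rule 57): 001010101010
Gen 14 (rule 122): 010101010101
Gen 15 (rule 57): 001010101010

Answer: 10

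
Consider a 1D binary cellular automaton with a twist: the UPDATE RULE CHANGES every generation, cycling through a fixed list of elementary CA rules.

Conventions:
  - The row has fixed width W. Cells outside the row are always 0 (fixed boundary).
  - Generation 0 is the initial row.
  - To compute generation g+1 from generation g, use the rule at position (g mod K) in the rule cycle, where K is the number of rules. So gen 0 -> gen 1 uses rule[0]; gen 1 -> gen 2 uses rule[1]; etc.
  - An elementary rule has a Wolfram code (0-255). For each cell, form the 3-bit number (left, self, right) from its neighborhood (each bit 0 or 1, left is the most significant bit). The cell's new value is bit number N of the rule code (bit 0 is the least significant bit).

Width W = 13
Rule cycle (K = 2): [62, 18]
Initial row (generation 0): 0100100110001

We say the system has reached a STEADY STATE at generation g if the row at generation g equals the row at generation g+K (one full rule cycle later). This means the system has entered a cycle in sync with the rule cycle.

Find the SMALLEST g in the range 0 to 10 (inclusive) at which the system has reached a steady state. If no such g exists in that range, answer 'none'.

Gen 0: 0100100110001
Gen 1 (rule 62): 1111111101011
Gen 2 (rule 18): 0000000000000
Gen 3 (rule 62): 0000000000000
Gen 4 (rule 18): 0000000000000
Gen 5 (rule 62): 0000000000000
Gen 6 (rule 18): 0000000000000
Gen 7 (rule 62): 0000000000000
Gen 8 (rule 18): 0000000000000
Gen 9 (rule 62): 0000000000000
Gen 10 (rule 18): 0000000000000
Gen 11 (rule 62): 0000000000000
Gen 12 (rule 18): 0000000000000

Answer: 2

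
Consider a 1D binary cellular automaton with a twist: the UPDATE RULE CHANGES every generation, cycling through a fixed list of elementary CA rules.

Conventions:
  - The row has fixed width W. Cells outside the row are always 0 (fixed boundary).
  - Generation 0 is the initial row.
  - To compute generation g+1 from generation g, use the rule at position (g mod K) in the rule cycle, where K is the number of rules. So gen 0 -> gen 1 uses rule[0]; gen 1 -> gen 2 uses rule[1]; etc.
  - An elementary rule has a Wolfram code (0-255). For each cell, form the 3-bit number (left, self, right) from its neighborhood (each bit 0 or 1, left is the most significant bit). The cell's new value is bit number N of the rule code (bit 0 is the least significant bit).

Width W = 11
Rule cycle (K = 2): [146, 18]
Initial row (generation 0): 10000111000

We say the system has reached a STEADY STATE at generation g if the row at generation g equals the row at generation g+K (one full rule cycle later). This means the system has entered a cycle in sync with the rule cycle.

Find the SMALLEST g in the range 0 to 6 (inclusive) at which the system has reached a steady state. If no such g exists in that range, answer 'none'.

Answer: 6

Derivation:
Gen 0: 10000111000
Gen 1 (rule 146): 01001010100
Gen 2 (rule 18): 10110000010
Gen 3 (rule 146): 00001000101
Gen 4 (rule 18): 00010101000
Gen 5 (rule 146): 00100000100
Gen 6 (rule 18): 01010001010
Gen 7 (rule 146): 10001010001
Gen 8 (rule 18): 01010001010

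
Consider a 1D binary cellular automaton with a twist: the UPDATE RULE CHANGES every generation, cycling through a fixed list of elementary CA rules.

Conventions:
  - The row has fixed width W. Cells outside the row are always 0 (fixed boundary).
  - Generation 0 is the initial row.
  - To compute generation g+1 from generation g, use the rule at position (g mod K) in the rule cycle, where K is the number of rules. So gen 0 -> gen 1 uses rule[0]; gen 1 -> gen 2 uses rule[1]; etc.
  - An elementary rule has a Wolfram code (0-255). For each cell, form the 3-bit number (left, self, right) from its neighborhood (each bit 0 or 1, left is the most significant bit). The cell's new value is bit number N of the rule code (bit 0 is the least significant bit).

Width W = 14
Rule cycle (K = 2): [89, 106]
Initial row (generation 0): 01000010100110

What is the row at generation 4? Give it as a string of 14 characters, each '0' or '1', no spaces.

Answer: 11101110011100

Derivation:
Gen 0: 01000010100110
Gen 1 (rule 89): 00111000010111
Gen 2 (rule 106): 01101000101101
Gen 3 (rule 89): 01100110001100
Gen 4 (rule 106): 11101110011100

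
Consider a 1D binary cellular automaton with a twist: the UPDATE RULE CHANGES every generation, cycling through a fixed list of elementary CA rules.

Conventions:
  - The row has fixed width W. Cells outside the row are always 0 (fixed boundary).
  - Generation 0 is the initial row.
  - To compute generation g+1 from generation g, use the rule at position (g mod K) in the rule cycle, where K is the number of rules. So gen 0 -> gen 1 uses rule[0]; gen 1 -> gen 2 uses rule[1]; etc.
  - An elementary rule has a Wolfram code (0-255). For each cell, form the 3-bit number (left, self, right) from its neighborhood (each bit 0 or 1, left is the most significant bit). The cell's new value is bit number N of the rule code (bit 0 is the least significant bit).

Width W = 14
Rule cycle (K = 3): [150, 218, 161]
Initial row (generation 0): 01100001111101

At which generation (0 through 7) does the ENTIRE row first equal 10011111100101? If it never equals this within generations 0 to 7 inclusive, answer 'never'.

Gen 0: 01100001111101
Gen 1 (rule 150): 10010010111001
Gen 2 (rule 218): 01101100111110
Gen 3 (rule 161): 00010000011100
Gen 4 (rule 150): 00111000101010
Gen 5 (rule 218): 01111101000001
Gen 6 (rule 161): 00111010011100
Gen 7 (rule 150): 01010011101010

Answer: never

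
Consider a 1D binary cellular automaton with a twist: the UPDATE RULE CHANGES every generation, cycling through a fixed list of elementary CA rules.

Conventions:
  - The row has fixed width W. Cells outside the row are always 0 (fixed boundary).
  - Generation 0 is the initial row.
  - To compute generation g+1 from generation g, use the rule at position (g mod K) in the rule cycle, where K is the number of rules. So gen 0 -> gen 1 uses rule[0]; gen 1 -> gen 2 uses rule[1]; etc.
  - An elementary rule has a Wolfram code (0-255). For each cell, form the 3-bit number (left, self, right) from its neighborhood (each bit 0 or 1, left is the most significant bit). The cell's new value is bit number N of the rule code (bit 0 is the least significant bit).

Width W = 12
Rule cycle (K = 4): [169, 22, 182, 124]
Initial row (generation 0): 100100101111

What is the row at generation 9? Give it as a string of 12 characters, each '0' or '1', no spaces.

Answer: 110101100010

Derivation:
Gen 0: 100100101111
Gen 1 (rule 169): 000000011110
Gen 2 (rule 22): 000000100001
Gen 3 (rule 182): 000001110011
Gen 4 (rule 124): 000001011011
Gen 5 (rule 169): 111100110110
Gen 6 (rule 22): 000011000001
Gen 7 (rule 182): 000100100011
Gen 8 (rule 124): 000110110011
Gen 9 (rule 169): 110101100010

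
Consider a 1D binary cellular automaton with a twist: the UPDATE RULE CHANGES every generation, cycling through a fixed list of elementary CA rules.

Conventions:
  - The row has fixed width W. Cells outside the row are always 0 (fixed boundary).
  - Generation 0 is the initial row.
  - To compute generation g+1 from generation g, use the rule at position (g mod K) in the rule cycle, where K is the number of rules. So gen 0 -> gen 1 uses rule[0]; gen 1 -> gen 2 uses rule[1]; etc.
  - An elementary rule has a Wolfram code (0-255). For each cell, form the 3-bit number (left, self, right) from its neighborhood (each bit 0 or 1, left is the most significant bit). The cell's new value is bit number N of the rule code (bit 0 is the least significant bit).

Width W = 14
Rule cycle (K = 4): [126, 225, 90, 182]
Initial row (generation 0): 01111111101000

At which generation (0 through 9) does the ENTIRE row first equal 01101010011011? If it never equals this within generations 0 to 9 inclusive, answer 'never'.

Gen 0: 01111111101000
Gen 1 (rule 126): 11000000111100
Gen 2 (rule 225): 01011110011101
Gen 3 (rule 90): 10010011110100
Gen 4 (rule 182): 11111101101110
Gen 5 (rule 126): 10000111111011
Gen 6 (rule 225): 00110011111101
Gen 7 (rule 90): 01111110000100
Gen 8 (rule 182): 10111101001110
Gen 9 (rule 126): 11100111111011

Answer: never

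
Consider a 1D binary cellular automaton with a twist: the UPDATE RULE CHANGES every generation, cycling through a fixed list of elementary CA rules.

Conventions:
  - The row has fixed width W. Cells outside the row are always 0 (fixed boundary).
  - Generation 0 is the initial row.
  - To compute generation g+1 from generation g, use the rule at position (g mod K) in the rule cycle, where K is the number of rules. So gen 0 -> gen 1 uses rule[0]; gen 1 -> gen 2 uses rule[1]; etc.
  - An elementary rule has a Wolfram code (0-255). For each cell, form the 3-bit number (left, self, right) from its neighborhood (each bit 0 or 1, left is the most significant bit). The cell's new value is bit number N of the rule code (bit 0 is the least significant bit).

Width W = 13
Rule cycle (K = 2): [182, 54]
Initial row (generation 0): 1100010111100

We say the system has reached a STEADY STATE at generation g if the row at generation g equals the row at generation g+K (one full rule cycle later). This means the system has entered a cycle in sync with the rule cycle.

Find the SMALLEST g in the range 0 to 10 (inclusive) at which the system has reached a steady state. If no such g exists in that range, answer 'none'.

Answer: none

Derivation:
Gen 0: 1100010111100
Gen 1 (rule 182): 0010111011010
Gen 2 (rule 54): 0111000100111
Gen 3 (rule 182): 1010101111010
Gen 4 (rule 54): 1111110000111
Gen 5 (rule 182): 0111101001010
Gen 6 (rule 54): 1000011111111
Gen 7 (rule 182): 1100101111110
Gen 8 (rule 54): 0011110000001
Gen 9 (rule 182): 0101101000011
Gen 10 (rule 54): 1110011100100
Gen 11 (rule 182): 0101101011110
Gen 12 (rule 54): 1110011100001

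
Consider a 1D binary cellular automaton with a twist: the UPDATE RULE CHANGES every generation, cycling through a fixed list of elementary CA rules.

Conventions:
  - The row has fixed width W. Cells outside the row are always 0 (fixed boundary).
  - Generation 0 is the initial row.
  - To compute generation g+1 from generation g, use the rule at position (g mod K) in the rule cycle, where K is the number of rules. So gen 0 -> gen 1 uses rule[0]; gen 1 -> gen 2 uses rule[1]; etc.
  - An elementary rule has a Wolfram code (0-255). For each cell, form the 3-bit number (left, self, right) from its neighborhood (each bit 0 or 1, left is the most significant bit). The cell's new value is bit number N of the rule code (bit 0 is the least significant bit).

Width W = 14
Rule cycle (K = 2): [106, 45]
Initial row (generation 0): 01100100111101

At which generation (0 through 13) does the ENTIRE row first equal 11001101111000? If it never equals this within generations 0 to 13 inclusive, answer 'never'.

Gen 0: 01100100111101
Gen 1 (rule 106): 11101001100110
Gen 2 (rule 45): 10011001000100
Gen 3 (rule 106): 00111010001000
Gen 4 (rule 45): 10100110101011
Gen 5 (rule 106): 01001111010111
Gen 6 (rule 45): 01001000111100
Gen 7 (rule 106): 10010001100100
Gen 8 (rule 45): 10010101000101
Gen 9 (rule 106): 00101010001010
Gen 10 (rule 45): 10111110101110
Gen 11 (rule 106): 01100011011010
Gen 12 (rule 45): 01001010110110
Gen 13 (rule 106): 10010101111110

Answer: never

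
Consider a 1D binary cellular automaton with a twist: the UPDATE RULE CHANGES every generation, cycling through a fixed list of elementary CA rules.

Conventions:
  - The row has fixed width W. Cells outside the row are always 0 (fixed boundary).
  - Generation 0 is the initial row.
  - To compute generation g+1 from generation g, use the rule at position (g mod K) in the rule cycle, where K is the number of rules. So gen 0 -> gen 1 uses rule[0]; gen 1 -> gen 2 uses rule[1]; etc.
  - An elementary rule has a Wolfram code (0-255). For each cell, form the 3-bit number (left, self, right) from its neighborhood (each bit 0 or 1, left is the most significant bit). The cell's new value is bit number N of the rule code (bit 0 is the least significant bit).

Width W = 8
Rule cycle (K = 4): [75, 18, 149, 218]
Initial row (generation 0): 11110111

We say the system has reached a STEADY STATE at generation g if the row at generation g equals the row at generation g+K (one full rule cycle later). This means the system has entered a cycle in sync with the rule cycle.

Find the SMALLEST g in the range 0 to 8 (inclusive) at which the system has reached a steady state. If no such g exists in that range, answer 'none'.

Answer: none

Derivation:
Gen 0: 11110111
Gen 1 (rule 75): 10010101
Gen 2 (rule 18): 01100000
Gen 3 (rule 149): 00011111
Gen 4 (rule 218): 00111111
Gen 5 (rule 75): 11100001
Gen 6 (rule 18): 00010010
Gen 7 (rule 149): 11011011
Gen 8 (rule 218): 11011011
Gen 9 (rule 75): 11011011
Gen 10 (rule 18): 00000000
Gen 11 (rule 149): 11111111
Gen 12 (rule 218): 11111111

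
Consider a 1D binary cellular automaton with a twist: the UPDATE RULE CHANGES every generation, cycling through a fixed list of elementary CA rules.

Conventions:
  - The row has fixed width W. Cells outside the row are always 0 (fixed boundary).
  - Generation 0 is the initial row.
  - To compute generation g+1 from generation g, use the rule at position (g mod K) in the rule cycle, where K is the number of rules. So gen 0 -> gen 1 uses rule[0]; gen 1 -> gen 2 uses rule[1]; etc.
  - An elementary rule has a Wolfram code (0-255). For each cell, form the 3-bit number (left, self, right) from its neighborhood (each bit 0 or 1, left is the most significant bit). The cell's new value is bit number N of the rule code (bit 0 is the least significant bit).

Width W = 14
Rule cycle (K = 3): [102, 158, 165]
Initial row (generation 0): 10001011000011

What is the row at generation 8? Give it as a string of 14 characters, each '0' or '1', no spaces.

Answer: 11111000011111

Derivation:
Gen 0: 10001011000011
Gen 1 (rule 102): 10011101000101
Gen 2 (rule 158): 11111001101101
Gen 3 (rule 165): 01110000010011
Gen 4 (rule 102): 10010000110101
Gen 5 (rule 158): 11111001100101
Gen 6 (rule 165): 01110000000111
Gen 7 (rule 102): 10010000001001
Gen 8 (rule 158): 11111000011111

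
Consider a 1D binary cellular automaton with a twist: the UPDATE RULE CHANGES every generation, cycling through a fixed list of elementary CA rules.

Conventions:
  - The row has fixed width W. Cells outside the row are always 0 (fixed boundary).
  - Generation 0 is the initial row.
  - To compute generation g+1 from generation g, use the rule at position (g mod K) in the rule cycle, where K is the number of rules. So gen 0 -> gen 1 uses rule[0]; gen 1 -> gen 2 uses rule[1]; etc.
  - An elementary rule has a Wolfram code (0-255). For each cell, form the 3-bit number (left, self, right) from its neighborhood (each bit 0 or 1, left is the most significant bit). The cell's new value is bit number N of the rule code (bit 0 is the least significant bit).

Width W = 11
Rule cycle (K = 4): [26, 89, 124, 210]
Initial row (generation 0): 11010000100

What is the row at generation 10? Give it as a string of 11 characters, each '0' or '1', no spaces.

Gen 0: 11010000100
Gen 1 (rule 26): 10001001010
Gen 2 (rule 89): 01100100001
Gen 3 (rule 124): 01110110001
Gen 4 (rule 210): 10110011010
Gen 5 (rule 26): 00101110001
Gen 6 (rule 89): 10001011100
Gen 7 (rule 124): 11001110110
Gen 8 (rule 210): 01110110011
Gen 9 (rule 26): 11000101110
Gen 10 (rule 89): 11110001011

Answer: 11110001011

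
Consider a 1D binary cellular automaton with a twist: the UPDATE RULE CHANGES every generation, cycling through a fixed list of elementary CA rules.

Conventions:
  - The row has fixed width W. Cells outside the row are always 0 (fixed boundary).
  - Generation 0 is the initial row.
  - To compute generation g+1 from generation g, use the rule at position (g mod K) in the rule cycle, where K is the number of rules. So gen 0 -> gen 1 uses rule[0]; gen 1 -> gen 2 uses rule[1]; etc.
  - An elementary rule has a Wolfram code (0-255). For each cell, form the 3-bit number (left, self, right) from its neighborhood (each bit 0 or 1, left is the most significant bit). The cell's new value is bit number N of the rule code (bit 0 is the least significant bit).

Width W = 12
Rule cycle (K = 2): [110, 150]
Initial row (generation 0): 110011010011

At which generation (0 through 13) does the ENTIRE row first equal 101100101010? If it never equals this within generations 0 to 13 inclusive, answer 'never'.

Gen 0: 110011010011
Gen 1 (rule 110): 110111110111
Gen 2 (rule 150): 000011100010
Gen 3 (rule 110): 000110100110
Gen 4 (rule 150): 001000111001
Gen 5 (rule 110): 011001101011
Gen 6 (rule 150): 100110001000
Gen 7 (rule 110): 101110011000
Gen 8 (rule 150): 100101100100
Gen 9 (rule 110): 101111101100
Gen 10 (rule 150): 100111000010
Gen 11 (rule 110): 101101000110
Gen 12 (rule 150): 100001101001
Gen 13 (rule 110): 100011111011

Answer: never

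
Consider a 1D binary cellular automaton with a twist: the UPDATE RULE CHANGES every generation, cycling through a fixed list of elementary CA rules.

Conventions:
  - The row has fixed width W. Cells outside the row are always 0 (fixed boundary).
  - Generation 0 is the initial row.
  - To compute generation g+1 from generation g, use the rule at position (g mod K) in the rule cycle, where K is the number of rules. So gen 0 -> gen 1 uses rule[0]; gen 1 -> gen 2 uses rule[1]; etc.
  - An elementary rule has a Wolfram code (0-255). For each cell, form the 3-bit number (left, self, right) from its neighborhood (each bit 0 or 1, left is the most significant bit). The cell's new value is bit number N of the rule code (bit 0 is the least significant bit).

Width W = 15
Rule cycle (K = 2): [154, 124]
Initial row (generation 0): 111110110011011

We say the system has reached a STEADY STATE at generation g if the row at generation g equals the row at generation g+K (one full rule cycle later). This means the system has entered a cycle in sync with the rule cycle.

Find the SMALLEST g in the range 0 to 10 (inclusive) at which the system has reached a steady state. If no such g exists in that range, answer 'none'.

Answer: 5

Derivation:
Gen 0: 111110110011011
Gen 1 (rule 154): 111100101110010
Gen 2 (rule 124): 100110111011011
Gen 3 (rule 154): 011100110010010
Gen 4 (rule 124): 010110111011011
Gen 5 (rule 154): 100100110010010
Gen 6 (rule 124): 110110111011011
Gen 7 (rule 154): 100100110010010
Gen 8 (rule 124): 110110111011011
Gen 9 (rule 154): 100100110010010
Gen 10 (rule 124): 110110111011011
Gen 11 (rule 154): 100100110010010
Gen 12 (rule 124): 110110111011011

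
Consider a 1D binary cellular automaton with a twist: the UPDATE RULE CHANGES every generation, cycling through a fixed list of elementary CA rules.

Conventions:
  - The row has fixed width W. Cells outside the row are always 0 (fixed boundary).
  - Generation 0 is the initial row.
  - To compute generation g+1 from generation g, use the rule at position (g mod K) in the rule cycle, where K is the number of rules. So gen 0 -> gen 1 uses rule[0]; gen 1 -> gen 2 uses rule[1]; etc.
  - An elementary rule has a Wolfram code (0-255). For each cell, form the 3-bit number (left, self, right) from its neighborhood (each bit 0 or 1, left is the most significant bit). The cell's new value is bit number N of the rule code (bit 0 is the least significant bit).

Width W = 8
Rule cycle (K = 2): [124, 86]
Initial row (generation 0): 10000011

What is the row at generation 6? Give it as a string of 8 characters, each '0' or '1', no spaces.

Gen 0: 10000011
Gen 1 (rule 124): 11000011
Gen 2 (rule 86): 01100101
Gen 3 (rule 124): 01110111
Gen 4 (rule 86): 10010001
Gen 5 (rule 124): 11011001
Gen 6 (rule 86): 01001111

Answer: 01001111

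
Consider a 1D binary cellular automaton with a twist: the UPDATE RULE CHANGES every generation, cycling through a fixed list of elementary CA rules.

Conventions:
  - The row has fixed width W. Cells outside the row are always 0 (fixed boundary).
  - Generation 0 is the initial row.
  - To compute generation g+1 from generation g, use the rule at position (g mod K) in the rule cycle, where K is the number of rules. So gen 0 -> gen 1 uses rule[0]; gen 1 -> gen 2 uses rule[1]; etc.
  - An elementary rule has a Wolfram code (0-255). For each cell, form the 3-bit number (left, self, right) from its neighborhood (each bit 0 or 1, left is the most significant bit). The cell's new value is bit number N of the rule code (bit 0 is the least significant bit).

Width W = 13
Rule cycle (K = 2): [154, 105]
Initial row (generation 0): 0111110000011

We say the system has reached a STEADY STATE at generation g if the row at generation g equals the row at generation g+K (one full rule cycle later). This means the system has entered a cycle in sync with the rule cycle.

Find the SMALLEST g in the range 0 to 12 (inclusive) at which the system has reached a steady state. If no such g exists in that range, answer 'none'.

Gen 0: 0111110000011
Gen 1 (rule 154): 1111101000110
Gen 2 (rule 105): 1000110010110
Gen 3 (rule 154): 0101101100101
Gen 4 (rule 105): 0011111100010
Gen 5 (rule 154): 0111111010101
Gen 6 (rule 105): 0100001101010
Gen 7 (rule 154): 1010011000001
Gen 8 (rule 105): 0100011011100
Gen 9 (rule 154): 1010110011010
Gen 10 (rule 105): 0101110011100
Gen 11 (rule 154): 1001101111010
Gen 12 (rule 105): 0001111001100
Gen 13 (rule 154): 0011110111010
Gen 14 (rule 105): 1010011101100

Answer: none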